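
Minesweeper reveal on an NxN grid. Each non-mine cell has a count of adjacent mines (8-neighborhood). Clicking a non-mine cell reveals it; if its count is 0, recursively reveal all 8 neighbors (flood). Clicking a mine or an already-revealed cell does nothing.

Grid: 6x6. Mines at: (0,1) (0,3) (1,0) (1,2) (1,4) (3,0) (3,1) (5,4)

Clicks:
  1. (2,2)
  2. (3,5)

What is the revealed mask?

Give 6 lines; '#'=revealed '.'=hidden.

Answer: ......
......
..####
..####
..####
......

Derivation:
Click 1 (2,2) count=2: revealed 1 new [(2,2)] -> total=1
Click 2 (3,5) count=0: revealed 11 new [(2,3) (2,4) (2,5) (3,2) (3,3) (3,4) (3,5) (4,2) (4,3) (4,4) (4,5)] -> total=12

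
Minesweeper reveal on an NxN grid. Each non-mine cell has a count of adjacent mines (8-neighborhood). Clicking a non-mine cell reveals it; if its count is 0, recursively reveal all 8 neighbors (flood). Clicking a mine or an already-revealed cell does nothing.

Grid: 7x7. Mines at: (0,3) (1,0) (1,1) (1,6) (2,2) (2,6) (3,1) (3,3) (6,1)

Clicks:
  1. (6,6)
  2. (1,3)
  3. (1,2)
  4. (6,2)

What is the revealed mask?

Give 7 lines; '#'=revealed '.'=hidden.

Answer: .......
..##...
.......
....###
..#####
..#####
..#####

Derivation:
Click 1 (6,6) count=0: revealed 18 new [(3,4) (3,5) (3,6) (4,2) (4,3) (4,4) (4,5) (4,6) (5,2) (5,3) (5,4) (5,5) (5,6) (6,2) (6,3) (6,4) (6,5) (6,6)] -> total=18
Click 2 (1,3) count=2: revealed 1 new [(1,3)] -> total=19
Click 3 (1,2) count=3: revealed 1 new [(1,2)] -> total=20
Click 4 (6,2) count=1: revealed 0 new [(none)] -> total=20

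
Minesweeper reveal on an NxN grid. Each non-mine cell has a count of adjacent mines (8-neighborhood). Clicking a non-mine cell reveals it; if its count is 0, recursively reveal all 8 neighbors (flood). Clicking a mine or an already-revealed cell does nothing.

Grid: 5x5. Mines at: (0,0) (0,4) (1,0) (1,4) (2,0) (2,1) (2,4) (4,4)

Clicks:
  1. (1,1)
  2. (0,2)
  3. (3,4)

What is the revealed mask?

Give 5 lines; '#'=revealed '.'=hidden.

Click 1 (1,1) count=4: revealed 1 new [(1,1)] -> total=1
Click 2 (0,2) count=0: revealed 5 new [(0,1) (0,2) (0,3) (1,2) (1,3)] -> total=6
Click 3 (3,4) count=2: revealed 1 new [(3,4)] -> total=7

Answer: .###.
.###.
.....
....#
.....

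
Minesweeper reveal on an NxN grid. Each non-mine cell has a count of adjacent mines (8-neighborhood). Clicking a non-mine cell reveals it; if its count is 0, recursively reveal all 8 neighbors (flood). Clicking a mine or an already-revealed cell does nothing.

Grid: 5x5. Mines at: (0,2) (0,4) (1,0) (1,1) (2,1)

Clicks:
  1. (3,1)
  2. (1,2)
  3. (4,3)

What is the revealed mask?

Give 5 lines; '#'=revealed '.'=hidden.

Answer: .....
..###
..###
#####
#####

Derivation:
Click 1 (3,1) count=1: revealed 1 new [(3,1)] -> total=1
Click 2 (1,2) count=3: revealed 1 new [(1,2)] -> total=2
Click 3 (4,3) count=0: revealed 14 new [(1,3) (1,4) (2,2) (2,3) (2,4) (3,0) (3,2) (3,3) (3,4) (4,0) (4,1) (4,2) (4,3) (4,4)] -> total=16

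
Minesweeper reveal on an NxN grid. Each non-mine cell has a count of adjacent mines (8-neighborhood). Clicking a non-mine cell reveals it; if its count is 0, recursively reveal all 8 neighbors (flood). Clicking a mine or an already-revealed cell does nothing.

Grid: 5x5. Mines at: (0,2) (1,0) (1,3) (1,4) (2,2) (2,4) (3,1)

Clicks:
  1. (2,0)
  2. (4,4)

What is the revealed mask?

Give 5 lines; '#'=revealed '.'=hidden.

Answer: .....
.....
#....
..###
..###

Derivation:
Click 1 (2,0) count=2: revealed 1 new [(2,0)] -> total=1
Click 2 (4,4) count=0: revealed 6 new [(3,2) (3,3) (3,4) (4,2) (4,3) (4,4)] -> total=7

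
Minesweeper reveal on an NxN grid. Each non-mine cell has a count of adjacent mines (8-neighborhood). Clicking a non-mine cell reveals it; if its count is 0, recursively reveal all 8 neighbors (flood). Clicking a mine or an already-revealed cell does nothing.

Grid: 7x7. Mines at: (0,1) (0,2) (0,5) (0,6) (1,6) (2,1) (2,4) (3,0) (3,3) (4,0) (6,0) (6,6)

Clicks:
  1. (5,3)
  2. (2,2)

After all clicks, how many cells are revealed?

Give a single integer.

Click 1 (5,3) count=0: revealed 22 new [(2,5) (2,6) (3,4) (3,5) (3,6) (4,1) (4,2) (4,3) (4,4) (4,5) (4,6) (5,1) (5,2) (5,3) (5,4) (5,5) (5,6) (6,1) (6,2) (6,3) (6,4) (6,5)] -> total=22
Click 2 (2,2) count=2: revealed 1 new [(2,2)] -> total=23

Answer: 23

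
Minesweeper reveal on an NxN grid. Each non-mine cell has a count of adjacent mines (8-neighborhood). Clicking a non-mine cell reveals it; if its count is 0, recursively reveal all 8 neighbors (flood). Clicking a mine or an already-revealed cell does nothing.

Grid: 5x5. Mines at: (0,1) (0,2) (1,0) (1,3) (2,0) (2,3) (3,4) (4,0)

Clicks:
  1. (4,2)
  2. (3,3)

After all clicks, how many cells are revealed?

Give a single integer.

Answer: 6

Derivation:
Click 1 (4,2) count=0: revealed 6 new [(3,1) (3,2) (3,3) (4,1) (4,2) (4,3)] -> total=6
Click 2 (3,3) count=2: revealed 0 new [(none)] -> total=6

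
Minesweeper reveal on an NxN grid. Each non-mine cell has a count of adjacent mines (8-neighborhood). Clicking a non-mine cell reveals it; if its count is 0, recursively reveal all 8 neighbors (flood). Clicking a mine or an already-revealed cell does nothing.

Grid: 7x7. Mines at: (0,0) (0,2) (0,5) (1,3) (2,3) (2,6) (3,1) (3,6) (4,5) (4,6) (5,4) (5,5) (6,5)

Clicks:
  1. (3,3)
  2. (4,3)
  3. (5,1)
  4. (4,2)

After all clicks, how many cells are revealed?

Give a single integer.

Answer: 13

Derivation:
Click 1 (3,3) count=1: revealed 1 new [(3,3)] -> total=1
Click 2 (4,3) count=1: revealed 1 new [(4,3)] -> total=2
Click 3 (5,1) count=0: revealed 11 new [(4,0) (4,1) (4,2) (5,0) (5,1) (5,2) (5,3) (6,0) (6,1) (6,2) (6,3)] -> total=13
Click 4 (4,2) count=1: revealed 0 new [(none)] -> total=13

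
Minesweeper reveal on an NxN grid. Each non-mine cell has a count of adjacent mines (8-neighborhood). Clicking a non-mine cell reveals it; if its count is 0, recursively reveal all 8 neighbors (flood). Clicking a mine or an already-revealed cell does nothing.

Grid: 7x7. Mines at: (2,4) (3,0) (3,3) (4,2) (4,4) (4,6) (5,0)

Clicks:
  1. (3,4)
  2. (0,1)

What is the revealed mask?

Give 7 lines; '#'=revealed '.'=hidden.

Click 1 (3,4) count=3: revealed 1 new [(3,4)] -> total=1
Click 2 (0,1) count=0: revealed 22 new [(0,0) (0,1) (0,2) (0,3) (0,4) (0,5) (0,6) (1,0) (1,1) (1,2) (1,3) (1,4) (1,5) (1,6) (2,0) (2,1) (2,2) (2,3) (2,5) (2,6) (3,5) (3,6)] -> total=23

Answer: #######
#######
####.##
....###
.......
.......
.......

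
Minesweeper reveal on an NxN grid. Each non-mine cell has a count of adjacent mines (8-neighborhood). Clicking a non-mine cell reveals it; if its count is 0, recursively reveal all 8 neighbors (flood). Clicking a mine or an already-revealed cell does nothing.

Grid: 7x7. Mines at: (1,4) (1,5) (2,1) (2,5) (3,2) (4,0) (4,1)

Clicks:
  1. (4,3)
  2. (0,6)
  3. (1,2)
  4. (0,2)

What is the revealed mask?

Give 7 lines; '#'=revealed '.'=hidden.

Answer: ####..#
####...
.......
.......
...#...
.......
.......

Derivation:
Click 1 (4,3) count=1: revealed 1 new [(4,3)] -> total=1
Click 2 (0,6) count=1: revealed 1 new [(0,6)] -> total=2
Click 3 (1,2) count=1: revealed 1 new [(1,2)] -> total=3
Click 4 (0,2) count=0: revealed 7 new [(0,0) (0,1) (0,2) (0,3) (1,0) (1,1) (1,3)] -> total=10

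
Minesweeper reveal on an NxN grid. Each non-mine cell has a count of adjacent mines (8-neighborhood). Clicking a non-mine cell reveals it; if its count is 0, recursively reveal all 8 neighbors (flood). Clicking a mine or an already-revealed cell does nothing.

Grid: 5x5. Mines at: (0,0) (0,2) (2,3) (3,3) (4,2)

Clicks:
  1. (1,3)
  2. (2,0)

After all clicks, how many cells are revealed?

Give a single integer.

Click 1 (1,3) count=2: revealed 1 new [(1,3)] -> total=1
Click 2 (2,0) count=0: revealed 11 new [(1,0) (1,1) (1,2) (2,0) (2,1) (2,2) (3,0) (3,1) (3,2) (4,0) (4,1)] -> total=12

Answer: 12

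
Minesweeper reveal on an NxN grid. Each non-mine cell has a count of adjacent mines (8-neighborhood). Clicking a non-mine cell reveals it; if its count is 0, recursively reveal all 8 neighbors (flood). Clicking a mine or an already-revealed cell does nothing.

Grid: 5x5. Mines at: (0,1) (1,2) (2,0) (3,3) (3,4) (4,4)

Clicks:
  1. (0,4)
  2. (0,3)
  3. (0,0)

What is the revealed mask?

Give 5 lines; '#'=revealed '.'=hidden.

Answer: #..##
...##
...##
.....
.....

Derivation:
Click 1 (0,4) count=0: revealed 6 new [(0,3) (0,4) (1,3) (1,4) (2,3) (2,4)] -> total=6
Click 2 (0,3) count=1: revealed 0 new [(none)] -> total=6
Click 3 (0,0) count=1: revealed 1 new [(0,0)] -> total=7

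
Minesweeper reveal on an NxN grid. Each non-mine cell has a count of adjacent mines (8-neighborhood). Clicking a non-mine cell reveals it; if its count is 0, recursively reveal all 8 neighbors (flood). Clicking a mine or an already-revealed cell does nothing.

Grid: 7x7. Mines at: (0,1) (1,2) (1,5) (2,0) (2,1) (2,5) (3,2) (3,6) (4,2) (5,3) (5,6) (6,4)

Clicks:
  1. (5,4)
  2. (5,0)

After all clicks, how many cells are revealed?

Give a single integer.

Answer: 11

Derivation:
Click 1 (5,4) count=2: revealed 1 new [(5,4)] -> total=1
Click 2 (5,0) count=0: revealed 10 new [(3,0) (3,1) (4,0) (4,1) (5,0) (5,1) (5,2) (6,0) (6,1) (6,2)] -> total=11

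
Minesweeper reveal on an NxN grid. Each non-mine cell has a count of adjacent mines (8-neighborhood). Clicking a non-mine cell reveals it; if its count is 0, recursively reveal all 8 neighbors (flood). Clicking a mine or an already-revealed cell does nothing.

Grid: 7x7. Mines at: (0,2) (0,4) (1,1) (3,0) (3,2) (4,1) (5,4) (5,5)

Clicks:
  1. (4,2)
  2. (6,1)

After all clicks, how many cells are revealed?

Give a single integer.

Answer: 9

Derivation:
Click 1 (4,2) count=2: revealed 1 new [(4,2)] -> total=1
Click 2 (6,1) count=0: revealed 8 new [(5,0) (5,1) (5,2) (5,3) (6,0) (6,1) (6,2) (6,3)] -> total=9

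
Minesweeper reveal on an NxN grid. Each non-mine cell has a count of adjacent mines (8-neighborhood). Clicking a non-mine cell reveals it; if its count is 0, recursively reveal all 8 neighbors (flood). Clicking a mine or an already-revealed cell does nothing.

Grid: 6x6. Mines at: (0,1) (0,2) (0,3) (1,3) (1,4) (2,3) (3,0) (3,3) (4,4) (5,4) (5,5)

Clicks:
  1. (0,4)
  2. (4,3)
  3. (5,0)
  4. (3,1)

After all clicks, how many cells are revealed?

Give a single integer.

Answer: 10

Derivation:
Click 1 (0,4) count=3: revealed 1 new [(0,4)] -> total=1
Click 2 (4,3) count=3: revealed 1 new [(4,3)] -> total=2
Click 3 (5,0) count=0: revealed 7 new [(4,0) (4,1) (4,2) (5,0) (5,1) (5,2) (5,3)] -> total=9
Click 4 (3,1) count=1: revealed 1 new [(3,1)] -> total=10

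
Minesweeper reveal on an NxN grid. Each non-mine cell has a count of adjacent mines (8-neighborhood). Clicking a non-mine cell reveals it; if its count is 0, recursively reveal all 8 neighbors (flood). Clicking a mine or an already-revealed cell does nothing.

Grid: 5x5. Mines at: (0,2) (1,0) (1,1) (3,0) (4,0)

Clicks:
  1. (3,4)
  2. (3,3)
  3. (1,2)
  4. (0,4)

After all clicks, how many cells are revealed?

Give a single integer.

Click 1 (3,4) count=0: revealed 17 new [(0,3) (0,4) (1,2) (1,3) (1,4) (2,1) (2,2) (2,3) (2,4) (3,1) (3,2) (3,3) (3,4) (4,1) (4,2) (4,3) (4,4)] -> total=17
Click 2 (3,3) count=0: revealed 0 new [(none)] -> total=17
Click 3 (1,2) count=2: revealed 0 new [(none)] -> total=17
Click 4 (0,4) count=0: revealed 0 new [(none)] -> total=17

Answer: 17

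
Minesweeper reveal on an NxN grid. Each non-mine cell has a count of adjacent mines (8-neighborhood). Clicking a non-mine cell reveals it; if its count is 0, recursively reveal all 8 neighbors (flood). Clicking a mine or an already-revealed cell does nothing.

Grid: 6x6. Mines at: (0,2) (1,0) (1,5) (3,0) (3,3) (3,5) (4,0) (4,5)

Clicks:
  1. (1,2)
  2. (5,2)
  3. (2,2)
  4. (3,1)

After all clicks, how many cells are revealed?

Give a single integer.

Click 1 (1,2) count=1: revealed 1 new [(1,2)] -> total=1
Click 2 (5,2) count=0: revealed 8 new [(4,1) (4,2) (4,3) (4,4) (5,1) (5,2) (5,3) (5,4)] -> total=9
Click 3 (2,2) count=1: revealed 1 new [(2,2)] -> total=10
Click 4 (3,1) count=2: revealed 1 new [(3,1)] -> total=11

Answer: 11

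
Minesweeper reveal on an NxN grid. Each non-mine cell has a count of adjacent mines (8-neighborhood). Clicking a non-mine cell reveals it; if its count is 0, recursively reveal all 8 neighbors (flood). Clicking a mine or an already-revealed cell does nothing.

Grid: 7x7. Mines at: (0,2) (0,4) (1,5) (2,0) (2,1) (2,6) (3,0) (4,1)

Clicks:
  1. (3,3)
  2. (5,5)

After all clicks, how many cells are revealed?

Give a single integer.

Click 1 (3,3) count=0: revealed 31 new [(1,2) (1,3) (1,4) (2,2) (2,3) (2,4) (2,5) (3,2) (3,3) (3,4) (3,5) (3,6) (4,2) (4,3) (4,4) (4,5) (4,6) (5,0) (5,1) (5,2) (5,3) (5,4) (5,5) (5,6) (6,0) (6,1) (6,2) (6,3) (6,4) (6,5) (6,6)] -> total=31
Click 2 (5,5) count=0: revealed 0 new [(none)] -> total=31

Answer: 31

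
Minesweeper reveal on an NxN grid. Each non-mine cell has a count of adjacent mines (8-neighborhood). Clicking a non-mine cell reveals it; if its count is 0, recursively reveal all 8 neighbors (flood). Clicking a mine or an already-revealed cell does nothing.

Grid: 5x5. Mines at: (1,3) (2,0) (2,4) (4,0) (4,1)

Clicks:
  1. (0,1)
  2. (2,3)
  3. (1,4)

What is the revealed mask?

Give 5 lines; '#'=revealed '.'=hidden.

Click 1 (0,1) count=0: revealed 6 new [(0,0) (0,1) (0,2) (1,0) (1,1) (1,2)] -> total=6
Click 2 (2,3) count=2: revealed 1 new [(2,3)] -> total=7
Click 3 (1,4) count=2: revealed 1 new [(1,4)] -> total=8

Answer: ###..
###.#
...#.
.....
.....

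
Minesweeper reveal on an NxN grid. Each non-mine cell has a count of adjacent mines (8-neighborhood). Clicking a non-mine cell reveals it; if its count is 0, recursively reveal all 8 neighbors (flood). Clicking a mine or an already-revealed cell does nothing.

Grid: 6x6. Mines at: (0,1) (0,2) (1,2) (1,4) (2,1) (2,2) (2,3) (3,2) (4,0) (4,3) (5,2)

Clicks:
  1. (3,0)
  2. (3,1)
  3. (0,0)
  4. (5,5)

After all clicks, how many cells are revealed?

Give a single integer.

Answer: 11

Derivation:
Click 1 (3,0) count=2: revealed 1 new [(3,0)] -> total=1
Click 2 (3,1) count=4: revealed 1 new [(3,1)] -> total=2
Click 3 (0,0) count=1: revealed 1 new [(0,0)] -> total=3
Click 4 (5,5) count=0: revealed 8 new [(2,4) (2,5) (3,4) (3,5) (4,4) (4,5) (5,4) (5,5)] -> total=11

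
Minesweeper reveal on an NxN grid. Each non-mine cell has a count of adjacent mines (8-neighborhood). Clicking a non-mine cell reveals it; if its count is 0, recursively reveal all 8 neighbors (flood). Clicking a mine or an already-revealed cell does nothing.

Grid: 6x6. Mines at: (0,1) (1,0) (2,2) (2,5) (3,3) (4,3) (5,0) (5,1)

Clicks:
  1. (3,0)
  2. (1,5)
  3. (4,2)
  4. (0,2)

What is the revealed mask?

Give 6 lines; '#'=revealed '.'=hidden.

Answer: ..#...
.....#
##....
##....
###...
......

Derivation:
Click 1 (3,0) count=0: revealed 6 new [(2,0) (2,1) (3,0) (3,1) (4,0) (4,1)] -> total=6
Click 2 (1,5) count=1: revealed 1 new [(1,5)] -> total=7
Click 3 (4,2) count=3: revealed 1 new [(4,2)] -> total=8
Click 4 (0,2) count=1: revealed 1 new [(0,2)] -> total=9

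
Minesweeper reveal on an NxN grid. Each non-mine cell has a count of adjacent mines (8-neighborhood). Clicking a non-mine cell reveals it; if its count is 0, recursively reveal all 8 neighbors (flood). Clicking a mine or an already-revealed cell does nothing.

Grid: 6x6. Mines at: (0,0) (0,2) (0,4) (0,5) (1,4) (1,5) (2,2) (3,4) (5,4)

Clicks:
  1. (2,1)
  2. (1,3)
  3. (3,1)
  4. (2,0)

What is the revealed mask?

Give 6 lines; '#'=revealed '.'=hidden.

Answer: ......
##.#..
##....
####..
####..
####..

Derivation:
Click 1 (2,1) count=1: revealed 1 new [(2,1)] -> total=1
Click 2 (1,3) count=4: revealed 1 new [(1,3)] -> total=2
Click 3 (3,1) count=1: revealed 1 new [(3,1)] -> total=3
Click 4 (2,0) count=0: revealed 14 new [(1,0) (1,1) (2,0) (3,0) (3,2) (3,3) (4,0) (4,1) (4,2) (4,3) (5,0) (5,1) (5,2) (5,3)] -> total=17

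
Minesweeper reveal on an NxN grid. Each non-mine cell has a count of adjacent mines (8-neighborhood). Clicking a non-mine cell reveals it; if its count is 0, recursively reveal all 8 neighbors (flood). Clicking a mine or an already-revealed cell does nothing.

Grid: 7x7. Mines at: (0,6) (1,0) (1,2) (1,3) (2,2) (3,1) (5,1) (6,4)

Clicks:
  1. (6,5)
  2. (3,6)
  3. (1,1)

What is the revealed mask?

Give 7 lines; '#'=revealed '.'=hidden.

Answer: .......
.#..###
...####
..#####
..#####
..#####
.....##

Derivation:
Click 1 (6,5) count=1: revealed 1 new [(6,5)] -> total=1
Click 2 (3,6) count=0: revealed 23 new [(1,4) (1,5) (1,6) (2,3) (2,4) (2,5) (2,6) (3,2) (3,3) (3,4) (3,5) (3,6) (4,2) (4,3) (4,4) (4,5) (4,6) (5,2) (5,3) (5,4) (5,5) (5,6) (6,6)] -> total=24
Click 3 (1,1) count=3: revealed 1 new [(1,1)] -> total=25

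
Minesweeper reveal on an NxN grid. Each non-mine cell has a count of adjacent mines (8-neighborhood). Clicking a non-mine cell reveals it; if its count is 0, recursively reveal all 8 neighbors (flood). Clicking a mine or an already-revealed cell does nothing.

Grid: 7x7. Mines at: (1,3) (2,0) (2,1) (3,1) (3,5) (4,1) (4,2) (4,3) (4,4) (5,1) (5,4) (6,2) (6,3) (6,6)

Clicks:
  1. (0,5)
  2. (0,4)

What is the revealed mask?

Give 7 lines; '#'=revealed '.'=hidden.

Click 1 (0,5) count=0: revealed 9 new [(0,4) (0,5) (0,6) (1,4) (1,5) (1,6) (2,4) (2,5) (2,6)] -> total=9
Click 2 (0,4) count=1: revealed 0 new [(none)] -> total=9

Answer: ....###
....###
....###
.......
.......
.......
.......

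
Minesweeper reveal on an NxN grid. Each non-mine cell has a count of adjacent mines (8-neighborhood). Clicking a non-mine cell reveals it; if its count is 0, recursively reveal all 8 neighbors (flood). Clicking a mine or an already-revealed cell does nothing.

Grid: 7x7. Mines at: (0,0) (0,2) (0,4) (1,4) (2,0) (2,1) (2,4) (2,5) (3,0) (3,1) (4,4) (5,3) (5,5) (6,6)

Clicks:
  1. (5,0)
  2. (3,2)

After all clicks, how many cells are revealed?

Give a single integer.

Answer: 10

Derivation:
Click 1 (5,0) count=0: revealed 9 new [(4,0) (4,1) (4,2) (5,0) (5,1) (5,2) (6,0) (6,1) (6,2)] -> total=9
Click 2 (3,2) count=2: revealed 1 new [(3,2)] -> total=10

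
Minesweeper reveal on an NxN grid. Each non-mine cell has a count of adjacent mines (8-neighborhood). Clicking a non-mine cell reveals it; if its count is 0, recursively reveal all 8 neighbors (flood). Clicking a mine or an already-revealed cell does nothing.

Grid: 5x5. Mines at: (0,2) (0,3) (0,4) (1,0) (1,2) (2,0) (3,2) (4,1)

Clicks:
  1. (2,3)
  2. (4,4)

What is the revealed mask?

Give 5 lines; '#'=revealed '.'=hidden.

Click 1 (2,3) count=2: revealed 1 new [(2,3)] -> total=1
Click 2 (4,4) count=0: revealed 7 new [(1,3) (1,4) (2,4) (3,3) (3,4) (4,3) (4,4)] -> total=8

Answer: .....
...##
...##
...##
...##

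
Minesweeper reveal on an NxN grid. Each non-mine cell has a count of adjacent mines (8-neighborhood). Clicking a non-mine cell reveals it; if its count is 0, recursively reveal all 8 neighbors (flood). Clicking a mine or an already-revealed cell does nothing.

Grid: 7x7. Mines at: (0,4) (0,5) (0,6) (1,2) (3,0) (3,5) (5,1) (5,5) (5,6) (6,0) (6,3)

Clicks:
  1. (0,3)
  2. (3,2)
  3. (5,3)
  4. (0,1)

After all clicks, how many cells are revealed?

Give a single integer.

Answer: 17

Derivation:
Click 1 (0,3) count=2: revealed 1 new [(0,3)] -> total=1
Click 2 (3,2) count=0: revealed 15 new [(2,1) (2,2) (2,3) (2,4) (3,1) (3,2) (3,3) (3,4) (4,1) (4,2) (4,3) (4,4) (5,2) (5,3) (5,4)] -> total=16
Click 3 (5,3) count=1: revealed 0 new [(none)] -> total=16
Click 4 (0,1) count=1: revealed 1 new [(0,1)] -> total=17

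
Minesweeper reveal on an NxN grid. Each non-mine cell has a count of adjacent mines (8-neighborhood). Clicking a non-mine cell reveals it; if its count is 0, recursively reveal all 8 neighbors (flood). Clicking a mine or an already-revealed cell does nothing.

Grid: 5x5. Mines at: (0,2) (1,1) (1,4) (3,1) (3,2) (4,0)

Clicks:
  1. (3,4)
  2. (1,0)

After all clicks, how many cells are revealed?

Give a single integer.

Click 1 (3,4) count=0: revealed 6 new [(2,3) (2,4) (3,3) (3,4) (4,3) (4,4)] -> total=6
Click 2 (1,0) count=1: revealed 1 new [(1,0)] -> total=7

Answer: 7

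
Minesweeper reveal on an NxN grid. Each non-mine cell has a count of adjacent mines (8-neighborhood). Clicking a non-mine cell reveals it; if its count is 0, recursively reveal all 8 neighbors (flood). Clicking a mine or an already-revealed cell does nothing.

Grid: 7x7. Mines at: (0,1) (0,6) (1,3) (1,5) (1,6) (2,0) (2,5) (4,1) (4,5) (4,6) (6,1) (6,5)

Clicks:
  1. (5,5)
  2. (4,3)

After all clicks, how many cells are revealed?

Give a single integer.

Answer: 16

Derivation:
Click 1 (5,5) count=3: revealed 1 new [(5,5)] -> total=1
Click 2 (4,3) count=0: revealed 15 new [(2,2) (2,3) (2,4) (3,2) (3,3) (3,4) (4,2) (4,3) (4,4) (5,2) (5,3) (5,4) (6,2) (6,3) (6,4)] -> total=16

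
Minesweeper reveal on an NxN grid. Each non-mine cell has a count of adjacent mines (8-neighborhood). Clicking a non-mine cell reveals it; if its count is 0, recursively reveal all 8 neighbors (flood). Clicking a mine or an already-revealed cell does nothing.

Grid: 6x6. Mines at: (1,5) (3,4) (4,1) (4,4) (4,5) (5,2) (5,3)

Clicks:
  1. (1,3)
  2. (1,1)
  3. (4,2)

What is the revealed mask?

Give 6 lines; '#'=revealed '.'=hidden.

Answer: #####.
#####.
#####.
####..
..#...
......

Derivation:
Click 1 (1,3) count=0: revealed 19 new [(0,0) (0,1) (0,2) (0,3) (0,4) (1,0) (1,1) (1,2) (1,3) (1,4) (2,0) (2,1) (2,2) (2,3) (2,4) (3,0) (3,1) (3,2) (3,3)] -> total=19
Click 2 (1,1) count=0: revealed 0 new [(none)] -> total=19
Click 3 (4,2) count=3: revealed 1 new [(4,2)] -> total=20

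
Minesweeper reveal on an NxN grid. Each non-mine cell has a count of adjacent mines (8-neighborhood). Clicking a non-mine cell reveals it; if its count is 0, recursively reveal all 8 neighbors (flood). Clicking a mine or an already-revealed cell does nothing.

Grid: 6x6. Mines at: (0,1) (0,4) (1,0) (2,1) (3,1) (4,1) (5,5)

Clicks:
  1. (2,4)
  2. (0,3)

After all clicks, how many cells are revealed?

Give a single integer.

Click 1 (2,4) count=0: revealed 19 new [(1,2) (1,3) (1,4) (1,5) (2,2) (2,3) (2,4) (2,5) (3,2) (3,3) (3,4) (3,5) (4,2) (4,3) (4,4) (4,5) (5,2) (5,3) (5,4)] -> total=19
Click 2 (0,3) count=1: revealed 1 new [(0,3)] -> total=20

Answer: 20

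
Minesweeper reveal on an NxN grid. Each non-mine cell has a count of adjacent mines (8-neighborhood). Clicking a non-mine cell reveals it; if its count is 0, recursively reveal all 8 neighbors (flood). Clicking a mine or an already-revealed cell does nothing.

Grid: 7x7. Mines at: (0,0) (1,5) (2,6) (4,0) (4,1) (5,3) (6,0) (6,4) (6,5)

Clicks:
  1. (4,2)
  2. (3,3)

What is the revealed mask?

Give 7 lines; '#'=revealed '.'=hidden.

Click 1 (4,2) count=2: revealed 1 new [(4,2)] -> total=1
Click 2 (3,3) count=0: revealed 29 new [(0,1) (0,2) (0,3) (0,4) (1,0) (1,1) (1,2) (1,3) (1,4) (2,0) (2,1) (2,2) (2,3) (2,4) (2,5) (3,0) (3,1) (3,2) (3,3) (3,4) (3,5) (3,6) (4,3) (4,4) (4,5) (4,6) (5,4) (5,5) (5,6)] -> total=30

Answer: .####..
#####..
######.
#######
..#####
....###
.......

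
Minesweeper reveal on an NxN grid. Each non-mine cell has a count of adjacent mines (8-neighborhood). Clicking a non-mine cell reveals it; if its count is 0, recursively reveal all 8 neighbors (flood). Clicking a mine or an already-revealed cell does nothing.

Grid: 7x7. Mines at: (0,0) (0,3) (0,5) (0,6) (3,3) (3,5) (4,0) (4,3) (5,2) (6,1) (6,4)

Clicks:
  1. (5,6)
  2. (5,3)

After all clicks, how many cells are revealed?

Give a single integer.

Click 1 (5,6) count=0: revealed 6 new [(4,5) (4,6) (5,5) (5,6) (6,5) (6,6)] -> total=6
Click 2 (5,3) count=3: revealed 1 new [(5,3)] -> total=7

Answer: 7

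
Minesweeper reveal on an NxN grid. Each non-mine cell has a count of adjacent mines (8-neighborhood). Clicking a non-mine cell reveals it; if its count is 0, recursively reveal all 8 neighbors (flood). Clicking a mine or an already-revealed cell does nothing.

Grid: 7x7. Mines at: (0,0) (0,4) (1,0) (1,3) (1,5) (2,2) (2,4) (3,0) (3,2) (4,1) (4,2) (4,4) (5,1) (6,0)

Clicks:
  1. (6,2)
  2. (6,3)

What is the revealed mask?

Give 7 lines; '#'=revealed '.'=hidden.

Answer: .......
.......
.....##
.....##
.....##
..#####
..#####

Derivation:
Click 1 (6,2) count=1: revealed 1 new [(6,2)] -> total=1
Click 2 (6,3) count=0: revealed 15 new [(2,5) (2,6) (3,5) (3,6) (4,5) (4,6) (5,2) (5,3) (5,4) (5,5) (5,6) (6,3) (6,4) (6,5) (6,6)] -> total=16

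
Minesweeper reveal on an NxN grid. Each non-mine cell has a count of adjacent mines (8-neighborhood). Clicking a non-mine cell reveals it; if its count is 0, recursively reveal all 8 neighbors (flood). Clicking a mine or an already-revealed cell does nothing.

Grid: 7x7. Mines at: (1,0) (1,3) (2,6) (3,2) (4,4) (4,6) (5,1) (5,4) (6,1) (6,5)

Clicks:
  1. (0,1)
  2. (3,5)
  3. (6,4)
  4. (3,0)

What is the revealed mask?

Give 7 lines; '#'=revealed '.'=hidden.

Answer: .#.....
.......
##.....
##...#.
##.....
.......
....#..

Derivation:
Click 1 (0,1) count=1: revealed 1 new [(0,1)] -> total=1
Click 2 (3,5) count=3: revealed 1 new [(3,5)] -> total=2
Click 3 (6,4) count=2: revealed 1 new [(6,4)] -> total=3
Click 4 (3,0) count=0: revealed 6 new [(2,0) (2,1) (3,0) (3,1) (4,0) (4,1)] -> total=9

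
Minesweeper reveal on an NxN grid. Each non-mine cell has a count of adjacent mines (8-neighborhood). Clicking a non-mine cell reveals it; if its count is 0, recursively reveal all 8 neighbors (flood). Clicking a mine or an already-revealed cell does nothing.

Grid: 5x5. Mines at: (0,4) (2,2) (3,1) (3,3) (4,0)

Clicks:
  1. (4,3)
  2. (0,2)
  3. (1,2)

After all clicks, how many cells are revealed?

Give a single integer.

Answer: 11

Derivation:
Click 1 (4,3) count=1: revealed 1 new [(4,3)] -> total=1
Click 2 (0,2) count=0: revealed 10 new [(0,0) (0,1) (0,2) (0,3) (1,0) (1,1) (1,2) (1,3) (2,0) (2,1)] -> total=11
Click 3 (1,2) count=1: revealed 0 new [(none)] -> total=11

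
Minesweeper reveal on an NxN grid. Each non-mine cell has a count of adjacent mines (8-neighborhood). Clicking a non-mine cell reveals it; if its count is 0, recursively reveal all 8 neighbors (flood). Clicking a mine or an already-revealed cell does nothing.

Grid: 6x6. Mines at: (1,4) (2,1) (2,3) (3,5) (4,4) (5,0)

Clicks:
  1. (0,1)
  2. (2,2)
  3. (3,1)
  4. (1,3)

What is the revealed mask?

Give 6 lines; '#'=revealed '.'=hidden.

Click 1 (0,1) count=0: revealed 8 new [(0,0) (0,1) (0,2) (0,3) (1,0) (1,1) (1,2) (1,3)] -> total=8
Click 2 (2,2) count=2: revealed 1 new [(2,2)] -> total=9
Click 3 (3,1) count=1: revealed 1 new [(3,1)] -> total=10
Click 4 (1,3) count=2: revealed 0 new [(none)] -> total=10

Answer: ####..
####..
..#...
.#....
......
......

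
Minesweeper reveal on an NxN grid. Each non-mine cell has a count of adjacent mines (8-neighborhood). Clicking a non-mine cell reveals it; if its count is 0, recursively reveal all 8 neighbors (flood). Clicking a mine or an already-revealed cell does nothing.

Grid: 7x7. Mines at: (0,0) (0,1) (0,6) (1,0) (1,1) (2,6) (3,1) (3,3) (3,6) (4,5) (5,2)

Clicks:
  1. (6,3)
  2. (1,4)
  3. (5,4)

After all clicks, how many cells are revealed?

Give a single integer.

Answer: 14

Derivation:
Click 1 (6,3) count=1: revealed 1 new [(6,3)] -> total=1
Click 2 (1,4) count=0: revealed 12 new [(0,2) (0,3) (0,4) (0,5) (1,2) (1,3) (1,4) (1,5) (2,2) (2,3) (2,4) (2,5)] -> total=13
Click 3 (5,4) count=1: revealed 1 new [(5,4)] -> total=14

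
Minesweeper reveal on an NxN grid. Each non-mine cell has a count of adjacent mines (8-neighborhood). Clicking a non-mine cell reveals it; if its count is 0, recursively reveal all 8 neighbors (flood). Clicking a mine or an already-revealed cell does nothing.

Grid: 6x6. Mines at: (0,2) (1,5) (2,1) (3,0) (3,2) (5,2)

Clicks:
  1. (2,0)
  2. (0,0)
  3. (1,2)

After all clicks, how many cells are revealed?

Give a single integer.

Click 1 (2,0) count=2: revealed 1 new [(2,0)] -> total=1
Click 2 (0,0) count=0: revealed 4 new [(0,0) (0,1) (1,0) (1,1)] -> total=5
Click 3 (1,2) count=2: revealed 1 new [(1,2)] -> total=6

Answer: 6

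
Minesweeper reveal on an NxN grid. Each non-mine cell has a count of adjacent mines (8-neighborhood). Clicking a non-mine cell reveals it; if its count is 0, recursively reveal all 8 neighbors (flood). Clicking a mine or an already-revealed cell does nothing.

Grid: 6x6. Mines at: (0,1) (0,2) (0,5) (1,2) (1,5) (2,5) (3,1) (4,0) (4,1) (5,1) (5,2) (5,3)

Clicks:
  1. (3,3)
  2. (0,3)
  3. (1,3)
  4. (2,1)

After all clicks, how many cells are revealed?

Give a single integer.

Answer: 12

Derivation:
Click 1 (3,3) count=0: revealed 9 new [(2,2) (2,3) (2,4) (3,2) (3,3) (3,4) (4,2) (4,3) (4,4)] -> total=9
Click 2 (0,3) count=2: revealed 1 new [(0,3)] -> total=10
Click 3 (1,3) count=2: revealed 1 new [(1,3)] -> total=11
Click 4 (2,1) count=2: revealed 1 new [(2,1)] -> total=12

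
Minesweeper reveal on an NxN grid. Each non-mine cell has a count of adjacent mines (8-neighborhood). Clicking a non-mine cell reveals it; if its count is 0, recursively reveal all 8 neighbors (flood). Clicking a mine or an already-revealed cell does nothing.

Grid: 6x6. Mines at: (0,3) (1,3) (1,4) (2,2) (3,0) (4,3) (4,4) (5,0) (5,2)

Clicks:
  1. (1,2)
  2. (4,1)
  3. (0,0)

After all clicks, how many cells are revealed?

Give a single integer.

Answer: 9

Derivation:
Click 1 (1,2) count=3: revealed 1 new [(1,2)] -> total=1
Click 2 (4,1) count=3: revealed 1 new [(4,1)] -> total=2
Click 3 (0,0) count=0: revealed 7 new [(0,0) (0,1) (0,2) (1,0) (1,1) (2,0) (2,1)] -> total=9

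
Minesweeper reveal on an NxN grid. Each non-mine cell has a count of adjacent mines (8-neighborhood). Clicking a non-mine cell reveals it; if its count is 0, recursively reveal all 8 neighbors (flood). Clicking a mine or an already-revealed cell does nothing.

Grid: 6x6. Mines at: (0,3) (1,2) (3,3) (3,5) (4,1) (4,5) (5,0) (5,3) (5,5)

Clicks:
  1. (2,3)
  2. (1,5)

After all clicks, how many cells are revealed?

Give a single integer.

Answer: 7

Derivation:
Click 1 (2,3) count=2: revealed 1 new [(2,3)] -> total=1
Click 2 (1,5) count=0: revealed 6 new [(0,4) (0,5) (1,4) (1,5) (2,4) (2,5)] -> total=7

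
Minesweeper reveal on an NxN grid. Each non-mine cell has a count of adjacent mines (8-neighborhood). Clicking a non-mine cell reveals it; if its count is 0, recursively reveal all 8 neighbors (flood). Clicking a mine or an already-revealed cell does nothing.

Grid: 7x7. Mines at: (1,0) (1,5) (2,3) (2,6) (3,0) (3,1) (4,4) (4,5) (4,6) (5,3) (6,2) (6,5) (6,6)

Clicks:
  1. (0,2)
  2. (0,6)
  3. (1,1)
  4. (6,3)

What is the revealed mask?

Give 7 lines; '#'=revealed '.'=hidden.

Click 1 (0,2) count=0: revealed 8 new [(0,1) (0,2) (0,3) (0,4) (1,1) (1,2) (1,3) (1,4)] -> total=8
Click 2 (0,6) count=1: revealed 1 new [(0,6)] -> total=9
Click 3 (1,1) count=1: revealed 0 new [(none)] -> total=9
Click 4 (6,3) count=2: revealed 1 new [(6,3)] -> total=10

Answer: .####.#
.####..
.......
.......
.......
.......
...#...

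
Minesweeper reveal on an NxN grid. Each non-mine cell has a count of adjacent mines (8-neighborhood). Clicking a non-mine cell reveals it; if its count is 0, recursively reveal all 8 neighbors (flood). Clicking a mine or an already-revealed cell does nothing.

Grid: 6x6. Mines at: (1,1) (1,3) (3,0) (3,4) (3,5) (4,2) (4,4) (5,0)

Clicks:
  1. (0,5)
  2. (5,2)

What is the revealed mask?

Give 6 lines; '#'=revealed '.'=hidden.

Answer: ....##
....##
....##
......
......
..#...

Derivation:
Click 1 (0,5) count=0: revealed 6 new [(0,4) (0,5) (1,4) (1,5) (2,4) (2,5)] -> total=6
Click 2 (5,2) count=1: revealed 1 new [(5,2)] -> total=7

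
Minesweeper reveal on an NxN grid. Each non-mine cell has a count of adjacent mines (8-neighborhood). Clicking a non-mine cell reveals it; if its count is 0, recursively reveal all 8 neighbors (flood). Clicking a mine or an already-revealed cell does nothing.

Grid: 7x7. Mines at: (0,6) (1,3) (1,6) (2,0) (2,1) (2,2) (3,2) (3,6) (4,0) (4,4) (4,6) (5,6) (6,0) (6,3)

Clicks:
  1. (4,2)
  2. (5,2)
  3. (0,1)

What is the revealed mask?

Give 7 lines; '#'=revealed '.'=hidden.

Click 1 (4,2) count=1: revealed 1 new [(4,2)] -> total=1
Click 2 (5,2) count=1: revealed 1 new [(5,2)] -> total=2
Click 3 (0,1) count=0: revealed 6 new [(0,0) (0,1) (0,2) (1,0) (1,1) (1,2)] -> total=8

Answer: ###....
###....
.......
.......
..#....
..#....
.......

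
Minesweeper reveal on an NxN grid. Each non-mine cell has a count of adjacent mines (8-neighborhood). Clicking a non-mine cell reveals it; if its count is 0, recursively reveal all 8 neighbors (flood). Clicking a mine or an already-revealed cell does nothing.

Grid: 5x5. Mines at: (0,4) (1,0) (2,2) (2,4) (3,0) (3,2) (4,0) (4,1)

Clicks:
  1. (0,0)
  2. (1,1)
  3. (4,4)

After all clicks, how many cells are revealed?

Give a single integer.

Click 1 (0,0) count=1: revealed 1 new [(0,0)] -> total=1
Click 2 (1,1) count=2: revealed 1 new [(1,1)] -> total=2
Click 3 (4,4) count=0: revealed 4 new [(3,3) (3,4) (4,3) (4,4)] -> total=6

Answer: 6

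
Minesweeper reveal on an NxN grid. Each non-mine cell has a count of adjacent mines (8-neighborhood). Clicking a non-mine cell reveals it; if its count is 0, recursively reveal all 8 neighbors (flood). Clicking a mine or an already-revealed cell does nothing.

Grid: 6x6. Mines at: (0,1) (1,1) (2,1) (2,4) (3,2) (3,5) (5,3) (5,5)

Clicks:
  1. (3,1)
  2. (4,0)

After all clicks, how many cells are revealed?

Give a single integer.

Click 1 (3,1) count=2: revealed 1 new [(3,1)] -> total=1
Click 2 (4,0) count=0: revealed 7 new [(3,0) (4,0) (4,1) (4,2) (5,0) (5,1) (5,2)] -> total=8

Answer: 8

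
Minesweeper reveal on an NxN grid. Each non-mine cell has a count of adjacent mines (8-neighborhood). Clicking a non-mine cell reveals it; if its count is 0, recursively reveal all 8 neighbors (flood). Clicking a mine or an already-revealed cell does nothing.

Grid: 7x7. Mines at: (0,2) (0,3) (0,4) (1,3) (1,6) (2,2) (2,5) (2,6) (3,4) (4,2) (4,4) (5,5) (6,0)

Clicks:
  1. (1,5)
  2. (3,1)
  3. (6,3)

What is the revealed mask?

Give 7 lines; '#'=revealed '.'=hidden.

Click 1 (1,5) count=4: revealed 1 new [(1,5)] -> total=1
Click 2 (3,1) count=2: revealed 1 new [(3,1)] -> total=2
Click 3 (6,3) count=0: revealed 8 new [(5,1) (5,2) (5,3) (5,4) (6,1) (6,2) (6,3) (6,4)] -> total=10

Answer: .......
.....#.
.......
.#.....
.......
.####..
.####..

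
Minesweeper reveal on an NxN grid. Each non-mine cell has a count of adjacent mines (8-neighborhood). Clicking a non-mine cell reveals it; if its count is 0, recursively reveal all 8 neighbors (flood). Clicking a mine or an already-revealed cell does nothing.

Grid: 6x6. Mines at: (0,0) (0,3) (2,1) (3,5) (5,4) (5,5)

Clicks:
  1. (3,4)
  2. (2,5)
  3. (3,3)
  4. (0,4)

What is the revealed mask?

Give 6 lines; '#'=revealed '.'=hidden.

Answer: ....#.
..###.
..####
#####.
#####.
####..

Derivation:
Click 1 (3,4) count=1: revealed 1 new [(3,4)] -> total=1
Click 2 (2,5) count=1: revealed 1 new [(2,5)] -> total=2
Click 3 (3,3) count=0: revealed 19 new [(1,2) (1,3) (1,4) (2,2) (2,3) (2,4) (3,0) (3,1) (3,2) (3,3) (4,0) (4,1) (4,2) (4,3) (4,4) (5,0) (5,1) (5,2) (5,3)] -> total=21
Click 4 (0,4) count=1: revealed 1 new [(0,4)] -> total=22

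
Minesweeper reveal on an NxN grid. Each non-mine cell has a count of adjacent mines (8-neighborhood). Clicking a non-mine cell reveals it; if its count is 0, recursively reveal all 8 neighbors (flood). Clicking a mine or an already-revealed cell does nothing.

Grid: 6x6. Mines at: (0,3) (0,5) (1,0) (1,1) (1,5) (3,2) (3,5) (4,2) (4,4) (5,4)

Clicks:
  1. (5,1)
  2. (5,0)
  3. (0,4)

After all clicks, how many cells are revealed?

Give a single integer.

Click 1 (5,1) count=1: revealed 1 new [(5,1)] -> total=1
Click 2 (5,0) count=0: revealed 7 new [(2,0) (2,1) (3,0) (3,1) (4,0) (4,1) (5,0)] -> total=8
Click 3 (0,4) count=3: revealed 1 new [(0,4)] -> total=9

Answer: 9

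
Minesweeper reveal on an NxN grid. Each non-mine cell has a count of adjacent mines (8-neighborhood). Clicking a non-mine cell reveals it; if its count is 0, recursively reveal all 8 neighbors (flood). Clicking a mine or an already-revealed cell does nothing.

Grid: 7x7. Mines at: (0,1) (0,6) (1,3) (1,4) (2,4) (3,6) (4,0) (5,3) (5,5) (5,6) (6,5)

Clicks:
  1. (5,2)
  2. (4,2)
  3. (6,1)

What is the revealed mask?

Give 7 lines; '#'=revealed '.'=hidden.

Answer: .......
.......
.......
.......
..#....
###....
###....

Derivation:
Click 1 (5,2) count=1: revealed 1 new [(5,2)] -> total=1
Click 2 (4,2) count=1: revealed 1 new [(4,2)] -> total=2
Click 3 (6,1) count=0: revealed 5 new [(5,0) (5,1) (6,0) (6,1) (6,2)] -> total=7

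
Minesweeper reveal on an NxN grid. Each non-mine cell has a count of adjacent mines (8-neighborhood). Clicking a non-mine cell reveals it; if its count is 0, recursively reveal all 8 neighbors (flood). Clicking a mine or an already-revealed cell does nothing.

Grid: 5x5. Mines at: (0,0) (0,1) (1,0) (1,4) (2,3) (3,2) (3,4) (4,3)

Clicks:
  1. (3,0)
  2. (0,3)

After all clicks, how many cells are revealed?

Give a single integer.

Click 1 (3,0) count=0: revealed 6 new [(2,0) (2,1) (3,0) (3,1) (4,0) (4,1)] -> total=6
Click 2 (0,3) count=1: revealed 1 new [(0,3)] -> total=7

Answer: 7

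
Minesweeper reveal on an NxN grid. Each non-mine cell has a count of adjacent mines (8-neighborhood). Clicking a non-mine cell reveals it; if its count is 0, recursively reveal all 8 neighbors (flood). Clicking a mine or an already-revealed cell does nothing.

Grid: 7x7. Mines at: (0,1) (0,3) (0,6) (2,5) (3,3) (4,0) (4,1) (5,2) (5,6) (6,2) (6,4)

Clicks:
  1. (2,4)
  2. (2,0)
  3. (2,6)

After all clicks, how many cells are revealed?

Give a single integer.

Click 1 (2,4) count=2: revealed 1 new [(2,4)] -> total=1
Click 2 (2,0) count=0: revealed 9 new [(1,0) (1,1) (1,2) (2,0) (2,1) (2,2) (3,0) (3,1) (3,2)] -> total=10
Click 3 (2,6) count=1: revealed 1 new [(2,6)] -> total=11

Answer: 11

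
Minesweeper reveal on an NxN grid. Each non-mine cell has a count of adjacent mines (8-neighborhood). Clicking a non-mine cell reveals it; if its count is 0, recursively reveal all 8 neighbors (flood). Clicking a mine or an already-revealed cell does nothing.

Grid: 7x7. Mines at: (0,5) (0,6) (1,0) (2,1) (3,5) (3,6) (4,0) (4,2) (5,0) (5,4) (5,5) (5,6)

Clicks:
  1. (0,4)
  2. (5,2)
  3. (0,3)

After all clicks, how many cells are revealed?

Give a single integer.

Click 1 (0,4) count=1: revealed 1 new [(0,4)] -> total=1
Click 2 (5,2) count=1: revealed 1 new [(5,2)] -> total=2
Click 3 (0,3) count=0: revealed 13 new [(0,1) (0,2) (0,3) (1,1) (1,2) (1,3) (1,4) (2,2) (2,3) (2,4) (3,2) (3,3) (3,4)] -> total=15

Answer: 15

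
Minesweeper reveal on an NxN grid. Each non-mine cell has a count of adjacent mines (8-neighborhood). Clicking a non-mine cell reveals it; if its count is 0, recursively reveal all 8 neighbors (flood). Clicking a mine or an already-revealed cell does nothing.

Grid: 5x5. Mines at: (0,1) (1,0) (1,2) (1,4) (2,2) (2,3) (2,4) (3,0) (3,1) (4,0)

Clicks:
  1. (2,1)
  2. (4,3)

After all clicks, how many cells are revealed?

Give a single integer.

Answer: 7

Derivation:
Click 1 (2,1) count=5: revealed 1 new [(2,1)] -> total=1
Click 2 (4,3) count=0: revealed 6 new [(3,2) (3,3) (3,4) (4,2) (4,3) (4,4)] -> total=7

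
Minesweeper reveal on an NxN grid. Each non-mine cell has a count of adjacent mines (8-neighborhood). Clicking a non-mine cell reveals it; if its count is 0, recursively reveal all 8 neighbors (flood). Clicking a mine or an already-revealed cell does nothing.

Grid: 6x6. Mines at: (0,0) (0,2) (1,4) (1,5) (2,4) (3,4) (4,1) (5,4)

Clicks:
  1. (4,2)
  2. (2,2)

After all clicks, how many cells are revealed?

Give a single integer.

Answer: 13

Derivation:
Click 1 (4,2) count=1: revealed 1 new [(4,2)] -> total=1
Click 2 (2,2) count=0: revealed 12 new [(1,0) (1,1) (1,2) (1,3) (2,0) (2,1) (2,2) (2,3) (3,0) (3,1) (3,2) (3,3)] -> total=13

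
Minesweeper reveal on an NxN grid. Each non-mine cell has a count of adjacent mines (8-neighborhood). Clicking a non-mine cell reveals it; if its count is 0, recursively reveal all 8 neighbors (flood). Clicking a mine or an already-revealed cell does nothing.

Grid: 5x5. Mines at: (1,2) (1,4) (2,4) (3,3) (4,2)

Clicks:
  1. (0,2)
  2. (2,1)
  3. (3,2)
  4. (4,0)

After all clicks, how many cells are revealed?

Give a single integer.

Click 1 (0,2) count=1: revealed 1 new [(0,2)] -> total=1
Click 2 (2,1) count=1: revealed 1 new [(2,1)] -> total=2
Click 3 (3,2) count=2: revealed 1 new [(3,2)] -> total=3
Click 4 (4,0) count=0: revealed 9 new [(0,0) (0,1) (1,0) (1,1) (2,0) (3,0) (3,1) (4,0) (4,1)] -> total=12

Answer: 12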